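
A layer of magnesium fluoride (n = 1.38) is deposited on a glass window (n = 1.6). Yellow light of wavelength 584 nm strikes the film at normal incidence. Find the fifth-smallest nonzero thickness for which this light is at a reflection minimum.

952 nm

Top surface (1.0 → 1.38): reflection off a higher-index medium gives a half-wave phase shift.
Bottom surface (1.38 → 1.6): reflection off a higher-index medium gives a half-wave phase shift.
Zero or two π shifts → no net half-wave offset.
With no net inversion, destructive interference in reflection requires 2 n t = (m + ½) λ.
The fifth-smallest nonzero thickness corresponds to m = 4: t = (m + ½) λ / (2 n) = 4.50 × 584 / (2 × 1.38) = 952 nm.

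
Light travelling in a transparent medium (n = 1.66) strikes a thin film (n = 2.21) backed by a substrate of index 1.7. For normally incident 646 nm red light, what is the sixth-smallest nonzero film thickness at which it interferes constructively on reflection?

804 nm

Top surface (1.66 → 2.21): reflection off a higher-index medium gives a half-wave phase shift.
At the lower boundary (n = 2.21 to n = 1.7) the reflected ray undergoes no phase shift.
Net: one phase inversion between the two reflected rays.
For bright reflection here: 2 n t = (m + ½) λ.
The sixth-smallest nonzero thickness corresponds to m = 5: t = (m + ½) λ / (2 n) = 5.50 × 646 / (2 × 2.21) = 804 nm.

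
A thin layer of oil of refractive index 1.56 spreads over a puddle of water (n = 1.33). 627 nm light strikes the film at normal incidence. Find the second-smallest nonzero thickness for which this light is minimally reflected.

Ray reflecting at the top interface goes from n = 1.0 toward n = 1.56: a half-wave phase shift.
Bottom surface (1.56 → 1.33): reflection off a lower-index medium gives no phase shift.
The two reflections differ by half a wavelength.
So the condition for destructive reflection is 2 n t = m λ.
The second-smallest nonzero thickness corresponds to m = 2: t = m λ / (2 n) = 2.00 × 627 / (2 × 1.56) = 402 nm.

402 nm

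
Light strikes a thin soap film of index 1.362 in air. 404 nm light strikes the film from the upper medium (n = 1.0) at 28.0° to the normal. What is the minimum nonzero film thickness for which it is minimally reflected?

158 nm

At the upper boundary (n = 1.0 to n = 1.362) the reflected ray undergoes a half-wave phase shift.
Ray reflecting at the bottom interface goes from n = 1.362 toward n = 1.0: no phase shift.
Net: one phase inversion between the two reflected rays.
So the condition for destructive reflection is 2 n t cos θ_r = m λ.
Snell's law: 1.0 sin 28.0° = 1.362 sin θ_r → sin θ_r = 0.345, cos θ_r = 0.939.
Minimum nonzero at m = 1: t = λ / (2 n cos θ_r) = 404 / (2 × 1.362 × 0.939) = 158 nm.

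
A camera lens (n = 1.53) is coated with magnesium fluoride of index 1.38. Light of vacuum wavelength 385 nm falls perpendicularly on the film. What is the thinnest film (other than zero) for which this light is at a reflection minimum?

Top surface (1.0 → 1.38): reflection off a higher-index medium gives a half-wave phase shift.
Bottom surface (1.38 → 1.53): reflection off a higher-index medium gives a half-wave phase shift.
The two reflections carry the same phase change, so no net offset.
For dark reflection here: 2 n t = (m + ½) λ.
Minimum at m = 0: t = λ / (4 n) = 385 / (4 × 1.38) = 69.7 nm.

69.7 nm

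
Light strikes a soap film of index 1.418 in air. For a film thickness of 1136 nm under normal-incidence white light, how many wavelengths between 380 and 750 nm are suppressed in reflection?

Ray reflecting at the top interface goes from n = 1.0 toward n = 1.418: a half-wave phase shift.
Bottom surface (1.418 → 1.0): reflection off a lower-index medium gives no phase shift.
Exactly one π shift → a net half-wave offset.
So the condition for destructive reflection is 2 n t = m λ.
λ = 2 n t / m = 3222 / m nm.
m=4: 805 nm (IR); m=5: 644 nm (visible); m=6: 537 nm (visible); m=7: 460 nm (visible); m=8: 403 nm (visible); m=9: 358 nm (UV).

4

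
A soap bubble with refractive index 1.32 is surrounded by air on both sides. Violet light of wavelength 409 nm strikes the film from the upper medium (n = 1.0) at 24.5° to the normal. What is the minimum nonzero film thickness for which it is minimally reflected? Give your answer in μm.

Top surface (1.0 → 1.32): reflection off a higher-index medium gives a half-wave phase shift.
At the lower boundary (n = 1.32 to n = 1.0) the reflected ray undergoes no phase shift.
The two reflections differ by half a wavelength.
With one net inversion, destructive interference in reflection requires 2 n t cos θ_r = m λ.
Snell's law: 1.0 sin 24.5° = 1.32 sin θ_r → sin θ_r = 0.314, cos θ_r = 0.949.
Minimum nonzero at m = 1: t = λ / (2 n cos θ_r) = 409 / (2 × 1.32 × 0.949) = 163 nm.

0.163 μm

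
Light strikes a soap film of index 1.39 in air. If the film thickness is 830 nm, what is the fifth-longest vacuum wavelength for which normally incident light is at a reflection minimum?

Top surface (1.0 → 1.39): reflection off a higher-index medium gives a half-wave phase shift.
At the lower boundary (n = 1.39 to n = 1.0) the reflected ray undergoes no phase shift.
Exactly one π shift → a net half-wave offset.
So the condition for destructive reflection is 2 n t = m λ.
λ = 2 n t / m. The fifth-longest wavelength is m = 5: λ = 2 × 1.39 × 830 / 5.00 = 461 nm.

461 nm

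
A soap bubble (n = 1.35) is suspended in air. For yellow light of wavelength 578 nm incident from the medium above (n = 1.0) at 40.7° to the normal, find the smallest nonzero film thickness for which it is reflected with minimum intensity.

At the upper boundary (n = 1.0 to n = 1.35) the reflected ray undergoes a half-wave phase shift.
At the lower boundary (n = 1.35 to n = 1.0) the reflected ray undergoes no phase shift.
Exactly one π shift → a net half-wave offset.
For dark reflection here: 2 n t cos θ_r = m λ.
Snell's law: 1.0 sin 40.7° = 1.35 sin θ_r → sin θ_r = 0.483, cos θ_r = 0.876.
Minimum nonzero at m = 1: t = λ / (2 n cos θ_r) = 578 / (2 × 1.35 × 0.876) = 244 nm.

244 nm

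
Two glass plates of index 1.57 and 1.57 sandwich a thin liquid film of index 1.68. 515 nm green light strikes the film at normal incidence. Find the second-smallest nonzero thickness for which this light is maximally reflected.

230 nm

At the upper boundary (n = 1.57 to n = 1.68) the reflected ray undergoes a half-wave phase shift.
At the lower boundary (n = 1.68 to n = 1.57) the reflected ray undergoes no phase shift.
Net: one phase inversion between the two reflected rays.
With one net inversion, constructive interference in reflection requires 2 n t = (m + ½) λ.
The second-smallest nonzero thickness corresponds to m = 1: t = (m + ½) λ / (2 n) = 1.50 × 515 / (2 × 1.68) = 230 nm.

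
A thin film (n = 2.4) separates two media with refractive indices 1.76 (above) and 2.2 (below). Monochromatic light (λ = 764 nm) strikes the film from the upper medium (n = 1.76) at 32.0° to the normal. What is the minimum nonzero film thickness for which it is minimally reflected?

Top surface (1.76 → 2.4): reflection off a higher-index medium gives a half-wave phase shift.
Ray reflecting at the bottom interface goes from n = 2.4 toward n = 2.2: no phase shift.
Net: one phase inversion between the two reflected rays.
So the condition for destructive reflection is 2 n t cos θ_r = m λ.
Snell's law: 1.76 sin 32.0° = 2.4 sin θ_r → sin θ_r = 0.389, cos θ_r = 0.921.
Minimum nonzero at m = 1: t = λ / (2 n cos θ_r) = 764 / (2 × 2.4 × 0.921) = 173 nm.

173 nm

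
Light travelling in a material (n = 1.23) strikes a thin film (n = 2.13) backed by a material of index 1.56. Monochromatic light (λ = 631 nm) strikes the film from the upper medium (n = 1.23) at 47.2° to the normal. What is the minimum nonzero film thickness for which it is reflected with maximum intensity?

At the upper boundary (n = 1.23 to n = 2.13) the reflected ray undergoes a half-wave phase shift.
Bottom surface (2.13 → 1.56): reflection off a lower-index medium gives no phase shift.
Net: one phase inversion between the two reflected rays.
For maximum reflection here: 2 n t cos θ_r = (m + ½) λ.
Snell's law: 1.23 sin 47.2° = 2.13 sin θ_r → sin θ_r = 0.424, cos θ_r = 0.906.
Minimum at m = 0: t = λ / (4 n cos θ_r) = 631 / (4 × 2.13 × 0.906) = 81.8 nm.

81.8 nm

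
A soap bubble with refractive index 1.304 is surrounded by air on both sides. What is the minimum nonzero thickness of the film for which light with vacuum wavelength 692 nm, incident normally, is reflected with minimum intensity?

Ray reflecting at the top interface goes from n = 1.0 toward n = 1.304: a half-wave phase shift.
Ray reflecting at the bottom interface goes from n = 1.304 toward n = 1.0: no phase shift.
Exactly one π shift → a net half-wave offset.
With one net inversion, destructive interference in reflection requires 2 n t = m λ.
Minimum nonzero at m = 1: t = λ / (2 n) = 692 / (2 × 1.304) = 265 nm.

265 nm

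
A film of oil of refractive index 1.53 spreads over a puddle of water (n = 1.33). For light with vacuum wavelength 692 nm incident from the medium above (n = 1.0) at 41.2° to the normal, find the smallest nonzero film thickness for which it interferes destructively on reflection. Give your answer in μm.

Top surface (1.0 → 1.53): reflection off a higher-index medium gives a half-wave phase shift.
Ray reflecting at the bottom interface goes from n = 1.53 toward n = 1.33: no phase shift.
Exactly one π shift → a net half-wave offset.
So the condition for destructive reflection is 2 n t cos θ_r = m λ.
Snell's law: 1.0 sin 41.2° = 1.53 sin θ_r → sin θ_r = 0.431, cos θ_r = 0.903.
Minimum nonzero at m = 1: t = λ / (2 n cos θ_r) = 692 / (2 × 1.53 × 0.903) = 251 nm.

0.251 μm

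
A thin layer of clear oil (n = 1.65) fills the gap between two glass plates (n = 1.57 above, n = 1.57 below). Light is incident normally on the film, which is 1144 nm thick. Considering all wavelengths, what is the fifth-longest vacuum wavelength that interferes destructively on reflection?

755 nm

Ray reflecting at the top interface goes from n = 1.57 toward n = 1.65: a half-wave phase shift.
Ray reflecting at the bottom interface goes from n = 1.65 toward n = 1.57: no phase shift.
The two reflections differ by half a wavelength.
So the condition for destructive reflection is 2 n t = m λ.
λ = 2 n t / m. The fifth-longest wavelength is m = 5: λ = 2 × 1.65 × 1144 / 5.00 = 755 nm.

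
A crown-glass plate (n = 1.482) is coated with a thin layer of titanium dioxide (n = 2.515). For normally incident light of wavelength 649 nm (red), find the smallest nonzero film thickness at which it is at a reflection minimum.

Ray reflecting at the top interface goes from n = 1.0 toward n = 2.515: a half-wave phase shift.
Bottom surface (2.515 → 1.482): reflection off a lower-index medium gives no phase shift.
Net: one phase inversion between the two reflected rays.
With one net inversion, destructive interference in reflection requires 2 n t = m λ.
Minimum nonzero at m = 1: t = λ / (2 n) = 649 / (2 × 2.515) = 129 nm.

129 nm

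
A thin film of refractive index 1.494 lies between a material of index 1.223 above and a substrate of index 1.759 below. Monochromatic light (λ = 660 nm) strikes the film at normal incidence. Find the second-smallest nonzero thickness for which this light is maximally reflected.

Top surface (1.223 → 1.494): reflection off a higher-index medium gives a half-wave phase shift.
At the lower boundary (n = 1.494 to n = 1.759) the reflected ray undergoes a half-wave phase shift.
Zero or two π shifts → no net half-wave offset.
For maximum reflection here: 2 n t = m λ.
The second-smallest nonzero thickness corresponds to m = 2: t = m λ / (2 n) = 2.00 × 660 / (2 × 1.494) = 442 nm.

442 nm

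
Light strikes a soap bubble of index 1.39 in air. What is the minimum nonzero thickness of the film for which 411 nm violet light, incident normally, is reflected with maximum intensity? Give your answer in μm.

At the upper boundary (n = 1.0 to n = 1.39) the reflected ray undergoes a half-wave phase shift.
Bottom surface (1.39 → 1.0): reflection off a lower-index medium gives no phase shift.
Net: one phase inversion between the two reflected rays.
With one net inversion, constructive interference in reflection requires 2 n t = (m + ½) λ.
Minimum at m = 0: t = λ / (4 n) = 411 / (4 × 1.39) = 73.9 nm.

0.0739 μm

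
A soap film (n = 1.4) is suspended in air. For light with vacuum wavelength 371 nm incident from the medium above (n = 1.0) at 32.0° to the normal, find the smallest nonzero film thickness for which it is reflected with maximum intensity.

71.6 nm

At the upper boundary (n = 1.0 to n = 1.4) the reflected ray undergoes a half-wave phase shift.
Bottom surface (1.4 → 1.0): reflection off a lower-index medium gives no phase shift.
Net: one phase inversion between the two reflected rays.
With one net inversion, constructive interference in reflection requires 2 n t cos θ_r = (m + ½) λ.
Snell's law: 1.0 sin 32.0° = 1.4 sin θ_r → sin θ_r = 0.379, cos θ_r = 0.926.
Minimum at m = 0: t = λ / (4 n cos θ_r) = 371 / (4 × 1.4 × 0.926) = 71.6 nm.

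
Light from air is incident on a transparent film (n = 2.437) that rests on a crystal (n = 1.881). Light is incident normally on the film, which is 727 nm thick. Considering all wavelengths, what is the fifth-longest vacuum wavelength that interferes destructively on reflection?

Top surface (1.0 → 2.437): reflection off a higher-index medium gives a half-wave phase shift.
Bottom surface (2.437 → 1.881): reflection off a lower-index medium gives no phase shift.
Net: one phase inversion between the two reflected rays.
So the condition for destructive reflection is 2 n t = m λ.
λ = 2 n t / m. The fifth-longest wavelength is m = 5: λ = 2 × 2.437 × 727 / 5.00 = 709 nm.

709 nm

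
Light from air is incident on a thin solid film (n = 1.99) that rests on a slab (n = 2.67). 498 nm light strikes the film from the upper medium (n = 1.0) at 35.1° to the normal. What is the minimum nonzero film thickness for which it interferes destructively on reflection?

65.4 nm

Top surface (1.0 → 1.99): reflection off a higher-index medium gives a half-wave phase shift.
Bottom surface (1.99 → 2.67): reflection off a higher-index medium gives a half-wave phase shift.
Net: no relative phase inversion (both shifts match).
With no net inversion, destructive interference in reflection requires 2 n t cos θ_r = (m + ½) λ.
Snell's law: 1.0 sin 35.1° = 1.99 sin θ_r → sin θ_r = 0.289, cos θ_r = 0.957.
Minimum at m = 0: t = λ / (4 n cos θ_r) = 498 / (4 × 1.99 × 0.957) = 65.4 nm.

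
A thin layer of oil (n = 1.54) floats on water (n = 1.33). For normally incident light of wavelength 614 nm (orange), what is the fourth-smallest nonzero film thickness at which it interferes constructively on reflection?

Ray reflecting at the top interface goes from n = 1.0 toward n = 1.54: a half-wave phase shift.
At the lower boundary (n = 1.54 to n = 1.33) the reflected ray undergoes no phase shift.
Exactly one π shift → a net half-wave offset.
So the condition for constructive reflection is 2 n t = (m + ½) λ.
The fourth-smallest nonzero thickness corresponds to m = 3: t = (m + ½) λ / (2 n) = 3.50 × 614 / (2 × 1.54) = 698 nm.

698 nm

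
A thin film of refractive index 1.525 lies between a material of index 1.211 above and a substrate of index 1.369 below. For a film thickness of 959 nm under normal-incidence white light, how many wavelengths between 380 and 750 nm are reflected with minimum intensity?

Top surface (1.211 → 1.525): reflection off a higher-index medium gives a half-wave phase shift.
Ray reflecting at the bottom interface goes from n = 1.525 toward n = 1.369: no phase shift.
Exactly one π shift → a net half-wave offset.
For minimum reflection here: 2 n t = m λ.
λ = 2 n t / m = 2925 / m nm.
m=3: 975 nm (IR); m=4: 731 nm (visible); m=5: 585 nm (visible); m=6: 487 nm (visible); m=7: 418 nm (visible); m=8: 366 nm (UV).

4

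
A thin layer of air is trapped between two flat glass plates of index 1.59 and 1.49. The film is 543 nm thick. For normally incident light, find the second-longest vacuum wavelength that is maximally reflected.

Top surface (1.59 → 1.0): reflection off a lower-index medium gives no phase shift.
At the lower boundary (n = 1.0 to n = 1.49) the reflected ray undergoes a half-wave phase shift.
Net: one phase inversion between the two reflected rays.
With one net inversion, constructive interference in reflection requires 2 n t = (m + ½) λ.
λ = 2 n t / (m + ½). The second-longest wavelength is m = 1: λ = 2 × 1.0 × 543 / 1.50 = 724 nm.

724 nm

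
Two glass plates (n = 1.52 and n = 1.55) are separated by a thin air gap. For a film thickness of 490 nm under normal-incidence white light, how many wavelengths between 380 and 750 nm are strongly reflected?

2

Top surface (1.52 → 1.0): reflection off a lower-index medium gives no phase shift.
Bottom surface (1.0 → 1.55): reflection off a higher-index medium gives a half-wave phase shift.
Net: one phase inversion between the two reflected rays.
So the condition for constructive reflection is 2 n t = (m + ½) λ.
λ = 2 n t / (m + ½) = 980 / (m + ½) nm.
m=0: 1960 nm (IR); m=1: 653 nm (visible); m=2: 392 nm (visible); m=3: 280 nm (UV).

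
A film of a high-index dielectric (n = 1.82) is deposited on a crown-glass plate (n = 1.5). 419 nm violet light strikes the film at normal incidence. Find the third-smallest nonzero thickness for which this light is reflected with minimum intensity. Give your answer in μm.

At the upper boundary (n = 1.0 to n = 1.82) the reflected ray undergoes a half-wave phase shift.
Ray reflecting at the bottom interface goes from n = 1.82 toward n = 1.5: no phase shift.
The two reflections differ by half a wavelength.
For minimum reflection here: 2 n t = m λ.
The third-smallest nonzero thickness corresponds to m = 3: t = m λ / (2 n) = 3.00 × 419 / (2 × 1.82) = 345 nm.

0.345 μm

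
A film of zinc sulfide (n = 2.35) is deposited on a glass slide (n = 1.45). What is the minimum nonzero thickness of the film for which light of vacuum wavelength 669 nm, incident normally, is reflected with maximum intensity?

71.2 nm

Ray reflecting at the top interface goes from n = 1.0 toward n = 2.35: a half-wave phase shift.
Bottom surface (2.35 → 1.45): reflection off a lower-index medium gives no phase shift.
Exactly one π shift → a net half-wave offset.
For bright reflection here: 2 n t = (m + ½) λ.
Minimum at m = 0: t = λ / (4 n) = 669 / (4 × 2.35) = 71.2 nm.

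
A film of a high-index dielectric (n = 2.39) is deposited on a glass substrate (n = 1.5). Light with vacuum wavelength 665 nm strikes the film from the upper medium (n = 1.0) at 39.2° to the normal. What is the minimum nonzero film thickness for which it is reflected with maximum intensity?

72.1 nm

Ray reflecting at the top interface goes from n = 1.0 toward n = 2.39: a half-wave phase shift.
At the lower boundary (n = 2.39 to n = 1.5) the reflected ray undergoes no phase shift.
The two reflections differ by half a wavelength.
For bright reflection here: 2 n t cos θ_r = (m + ½) λ.
Snell's law: 1.0 sin 39.2° = 2.39 sin θ_r → sin θ_r = 0.264, cos θ_r = 0.964.
Minimum at m = 0: t = λ / (4 n cos θ_r) = 665 / (4 × 2.39 × 0.964) = 72.1 nm.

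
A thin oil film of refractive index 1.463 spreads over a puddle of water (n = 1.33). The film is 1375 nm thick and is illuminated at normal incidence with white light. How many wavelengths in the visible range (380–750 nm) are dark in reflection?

5

Ray reflecting at the top interface goes from n = 1.0 toward n = 1.463: a half-wave phase shift.
Bottom surface (1.463 → 1.33): reflection off a lower-index medium gives no phase shift.
The two reflections differ by half a wavelength.
With one net inversion, destructive interference in reflection requires 2 n t = m λ.
λ = 2 n t / m = 4023 / m nm.
m=5: 805 nm (IR); m=6: 671 nm (visible); m=7: 575 nm (visible); m=8: 503 nm (visible); m=9: 447 nm (visible); m=10: 402 nm (visible); m=11: 366 nm (UV).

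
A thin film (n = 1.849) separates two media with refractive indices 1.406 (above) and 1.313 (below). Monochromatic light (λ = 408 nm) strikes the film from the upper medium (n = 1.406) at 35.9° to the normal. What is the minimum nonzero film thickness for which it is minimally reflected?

123 nm

Ray reflecting at the top interface goes from n = 1.406 toward n = 1.849: a half-wave phase shift.
Ray reflecting at the bottom interface goes from n = 1.849 toward n = 1.313: no phase shift.
Net: one phase inversion between the two reflected rays.
For minimum reflection here: 2 n t cos θ_r = m λ.
Snell's law: 1.406 sin 35.9° = 1.849 sin θ_r → sin θ_r = 0.446, cos θ_r = 0.895.
Minimum nonzero at m = 1: t = λ / (2 n cos θ_r) = 408 / (2 × 1.849 × 0.895) = 123 nm.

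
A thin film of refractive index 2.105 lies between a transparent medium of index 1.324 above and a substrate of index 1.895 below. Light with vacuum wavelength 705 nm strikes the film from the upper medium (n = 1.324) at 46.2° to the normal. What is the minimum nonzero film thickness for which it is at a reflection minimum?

At the upper boundary (n = 1.324 to n = 2.105) the reflected ray undergoes a half-wave phase shift.
Ray reflecting at the bottom interface goes from n = 2.105 toward n = 1.895: no phase shift.
Net: one phase inversion between the two reflected rays.
With one net inversion, destructive interference in reflection requires 2 n t cos θ_r = m λ.
Snell's law: 1.324 sin 46.2° = 2.105 sin θ_r → sin θ_r = 0.454, cos θ_r = 0.891.
Minimum nonzero at m = 1: t = λ / (2 n cos θ_r) = 705 / (2 × 2.105 × 0.891) = 188 nm.

188 nm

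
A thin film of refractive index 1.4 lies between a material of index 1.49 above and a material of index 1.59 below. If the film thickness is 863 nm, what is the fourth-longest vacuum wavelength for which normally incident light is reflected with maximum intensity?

690 nm

Ray reflecting at the top interface goes from n = 1.49 toward n = 1.4: no phase shift.
Ray reflecting at the bottom interface goes from n = 1.4 toward n = 1.59: a half-wave phase shift.
Exactly one π shift → a net half-wave offset.
So the condition for constructive reflection is 2 n t = (m + ½) λ.
λ = 2 n t / (m + ½). The fourth-longest wavelength is m = 3: λ = 2 × 1.4 × 863 / 3.50 = 690 nm.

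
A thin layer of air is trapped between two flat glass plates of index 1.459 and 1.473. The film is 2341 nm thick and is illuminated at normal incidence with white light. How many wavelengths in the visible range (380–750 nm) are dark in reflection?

6

At the upper boundary (n = 1.459 to n = 1.0) the reflected ray undergoes no phase shift.
Ray reflecting at the bottom interface goes from n = 1.0 toward n = 1.473: a half-wave phase shift.
Exactly one π shift → a net half-wave offset.
So the condition for destructive reflection is 2 n t = m λ.
λ = 2 n t / m = 4682 / m nm.
m=6: 780 nm (IR); m=7: 669 nm (visible); m=8: 585 nm (visible); m=9: 520 nm (visible); m=10: 468 nm (visible); m=11: 426 nm (visible); m=12: 390 nm (visible); m=13: 360 nm (UV).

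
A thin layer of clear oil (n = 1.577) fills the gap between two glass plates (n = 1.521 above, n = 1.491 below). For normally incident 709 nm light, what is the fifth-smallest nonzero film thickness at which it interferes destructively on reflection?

Ray reflecting at the top interface goes from n = 1.521 toward n = 1.577: a half-wave phase shift.
At the lower boundary (n = 1.577 to n = 1.491) the reflected ray undergoes no phase shift.
Exactly one π shift → a net half-wave offset.
So the condition for destructive reflection is 2 n t = m λ.
The fifth-smallest nonzero thickness corresponds to m = 5: t = m λ / (2 n) = 5.00 × 709 / (2 × 1.577) = 1124 nm.

1124 nm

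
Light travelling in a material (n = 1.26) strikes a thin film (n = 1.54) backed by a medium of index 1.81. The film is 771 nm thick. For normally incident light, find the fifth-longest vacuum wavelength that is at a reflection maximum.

Top surface (1.26 → 1.54): reflection off a higher-index medium gives a half-wave phase shift.
Ray reflecting at the bottom interface goes from n = 1.54 toward n = 1.81: a half-wave phase shift.
Zero or two π shifts → no net half-wave offset.
For bright reflection here: 2 n t = m λ.
λ = 2 n t / m. The fifth-longest wavelength is m = 5: λ = 2 × 1.54 × 771 / 5.00 = 475 nm.

475 nm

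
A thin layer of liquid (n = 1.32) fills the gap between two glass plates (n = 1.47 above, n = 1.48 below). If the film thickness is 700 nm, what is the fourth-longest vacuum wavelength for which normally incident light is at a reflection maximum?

528 nm

Ray reflecting at the top interface goes from n = 1.47 toward n = 1.32: no phase shift.
At the lower boundary (n = 1.32 to n = 1.48) the reflected ray undergoes a half-wave phase shift.
The two reflections differ by half a wavelength.
With one net inversion, constructive interference in reflection requires 2 n t = (m + ½) λ.
λ = 2 n t / (m + ½). The fourth-longest wavelength is m = 3: λ = 2 × 1.32 × 700 / 3.50 = 528 nm.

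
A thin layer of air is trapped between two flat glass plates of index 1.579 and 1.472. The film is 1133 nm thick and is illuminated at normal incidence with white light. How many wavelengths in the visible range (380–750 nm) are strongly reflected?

3

At the upper boundary (n = 1.579 to n = 1.0) the reflected ray undergoes no phase shift.
At the lower boundary (n = 1.0 to n = 1.472) the reflected ray undergoes a half-wave phase shift.
Exactly one π shift → a net half-wave offset.
For strong reflection here: 2 n t = (m + ½) λ.
λ = 2 n t / (m + ½) = 2266 / (m + ½) nm.
m=2: 906 nm (IR); m=3: 647 nm (visible); m=4: 504 nm (visible); m=5: 412 nm (visible); m=6: 349 nm (UV).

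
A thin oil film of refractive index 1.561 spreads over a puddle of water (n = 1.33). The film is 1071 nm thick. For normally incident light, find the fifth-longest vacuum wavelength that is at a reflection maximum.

743 nm

Top surface (1.0 → 1.561): reflection off a higher-index medium gives a half-wave phase shift.
At the lower boundary (n = 1.561 to n = 1.33) the reflected ray undergoes no phase shift.
Exactly one π shift → a net half-wave offset.
So the condition for constructive reflection is 2 n t = (m + ½) λ.
λ = 2 n t / (m + ½). The fifth-longest wavelength is m = 4: λ = 2 × 1.561 × 1071 / 4.50 = 743 nm.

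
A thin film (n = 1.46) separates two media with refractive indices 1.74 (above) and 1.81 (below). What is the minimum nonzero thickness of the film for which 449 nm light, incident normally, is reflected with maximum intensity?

76.9 nm

Ray reflecting at the top interface goes from n = 1.74 toward n = 1.46: no phase shift.
Bottom surface (1.46 → 1.81): reflection off a higher-index medium gives a half-wave phase shift.
The two reflections differ by half a wavelength.
So the condition for constructive reflection is 2 n t = (m + ½) λ.
Minimum at m = 0: t = λ / (4 n) = 449 / (4 × 1.46) = 76.9 nm.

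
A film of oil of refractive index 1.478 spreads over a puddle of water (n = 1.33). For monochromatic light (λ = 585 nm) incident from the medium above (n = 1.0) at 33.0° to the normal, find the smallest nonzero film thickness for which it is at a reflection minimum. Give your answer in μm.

0.213 μm

Ray reflecting at the top interface goes from n = 1.0 toward n = 1.478: a half-wave phase shift.
Bottom surface (1.478 → 1.33): reflection off a lower-index medium gives no phase shift.
The two reflections differ by half a wavelength.
With one net inversion, destructive interference in reflection requires 2 n t cos θ_r = m λ.
Snell's law: 1.0 sin 33.0° = 1.478 sin θ_r → sin θ_r = 0.368, cos θ_r = 0.930.
Minimum nonzero at m = 1: t = λ / (2 n cos θ_r) = 585 / (2 × 1.478 × 0.930) = 213 nm.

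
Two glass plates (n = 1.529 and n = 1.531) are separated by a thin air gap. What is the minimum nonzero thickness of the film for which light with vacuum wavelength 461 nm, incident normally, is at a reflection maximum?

115 nm

Ray reflecting at the top interface goes from n = 1.529 toward n = 1.0: no phase shift.
Bottom surface (1.0 → 1.531): reflection off a higher-index medium gives a half-wave phase shift.
The two reflections differ by half a wavelength.
So the condition for constructive reflection is 2 n t = (m + ½) λ.
Minimum at m = 0: t = λ / (4 n) = 461 / (4 × 1.0) = 115 nm.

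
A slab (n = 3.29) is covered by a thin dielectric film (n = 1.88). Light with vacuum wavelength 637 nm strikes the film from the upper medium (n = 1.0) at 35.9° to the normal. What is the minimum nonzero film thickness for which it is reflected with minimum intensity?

At the upper boundary (n = 1.0 to n = 1.88) the reflected ray undergoes a half-wave phase shift.
Ray reflecting at the bottom interface goes from n = 1.88 toward n = 3.29: a half-wave phase shift.
Net: no relative phase inversion (both shifts match).
For minimum reflection here: 2 n t cos θ_r = (m + ½) λ.
Snell's law: 1.0 sin 35.9° = 1.88 sin θ_r → sin θ_r = 0.312, cos θ_r = 0.950.
Minimum at m = 0: t = λ / (4 n cos θ_r) = 637 / (4 × 1.88 × 0.950) = 89.2 nm.

89.2 nm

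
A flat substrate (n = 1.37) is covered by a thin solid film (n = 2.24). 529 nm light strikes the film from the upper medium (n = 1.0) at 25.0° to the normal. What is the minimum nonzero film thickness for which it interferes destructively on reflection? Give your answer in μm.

0.120 μm

Ray reflecting at the top interface goes from n = 1.0 toward n = 2.24: a half-wave phase shift.
Ray reflecting at the bottom interface goes from n = 2.24 toward n = 1.37: no phase shift.
Exactly one π shift → a net half-wave offset.
With one net inversion, destructive interference in reflection requires 2 n t cos θ_r = m λ.
Snell's law: 1.0 sin 25.0° = 2.24 sin θ_r → sin θ_r = 0.189, cos θ_r = 0.982.
Minimum nonzero at m = 1: t = λ / (2 n cos θ_r) = 529 / (2 × 2.24 × 0.982) = 120 nm.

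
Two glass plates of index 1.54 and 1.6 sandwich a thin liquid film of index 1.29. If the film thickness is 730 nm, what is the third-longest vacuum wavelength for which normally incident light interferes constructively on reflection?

753 nm

At the upper boundary (n = 1.54 to n = 1.29) the reflected ray undergoes no phase shift.
Ray reflecting at the bottom interface goes from n = 1.29 toward n = 1.6: a half-wave phase shift.
Exactly one π shift → a net half-wave offset.
So the condition for constructive reflection is 2 n t = (m + ½) λ.
λ = 2 n t / (m + ½). The third-longest wavelength is m = 2: λ = 2 × 1.29 × 730 / 2.50 = 753 nm.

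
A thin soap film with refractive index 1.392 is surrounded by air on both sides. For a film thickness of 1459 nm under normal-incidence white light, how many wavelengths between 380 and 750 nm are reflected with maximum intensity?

6

Top surface (1.0 → 1.392): reflection off a higher-index medium gives a half-wave phase shift.
Ray reflecting at the bottom interface goes from n = 1.392 toward n = 1.0: no phase shift.
The two reflections differ by half a wavelength.
With one net inversion, constructive interference in reflection requires 2 n t = (m + ½) λ.
λ = 2 n t / (m + ½) = 4062 / (m + ½) nm.
m=4: 903 nm (IR); m=5: 739 nm (visible); m=6: 625 nm (visible); m=7: 542 nm (visible); m=8: 478 nm (visible); m=9: 428 nm (visible); m=10: 387 nm (visible); m=11: 353 nm (UV).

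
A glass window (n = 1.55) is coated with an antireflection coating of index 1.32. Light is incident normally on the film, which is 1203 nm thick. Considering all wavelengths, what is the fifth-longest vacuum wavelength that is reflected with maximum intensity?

635 nm

At the upper boundary (n = 1.0 to n = 1.32) the reflected ray undergoes a half-wave phase shift.
At the lower boundary (n = 1.32 to n = 1.55) the reflected ray undergoes a half-wave phase shift.
Net: no relative phase inversion (both shifts match).
So the condition for constructive reflection is 2 n t = m λ.
λ = 2 n t / m. The fifth-longest wavelength is m = 5: λ = 2 × 1.32 × 1203 / 5.00 = 635 nm.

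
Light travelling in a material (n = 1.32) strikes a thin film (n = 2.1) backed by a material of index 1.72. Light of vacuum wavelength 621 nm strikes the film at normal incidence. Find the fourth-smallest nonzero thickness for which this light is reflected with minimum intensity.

Ray reflecting at the top interface goes from n = 1.32 toward n = 2.1: a half-wave phase shift.
Bottom surface (2.1 → 1.72): reflection off a lower-index medium gives no phase shift.
Exactly one π shift → a net half-wave offset.
With one net inversion, destructive interference in reflection requires 2 n t = m λ.
The fourth-smallest nonzero thickness corresponds to m = 4: t = m λ / (2 n) = 4.00 × 621 / (2 × 2.1) = 591 nm.

591 nm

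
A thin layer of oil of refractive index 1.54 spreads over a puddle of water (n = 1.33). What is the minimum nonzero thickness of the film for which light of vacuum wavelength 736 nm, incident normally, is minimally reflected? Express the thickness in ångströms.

2390 Å

At the upper boundary (n = 1.0 to n = 1.54) the reflected ray undergoes a half-wave phase shift.
Bottom surface (1.54 → 1.33): reflection off a lower-index medium gives no phase shift.
Net: one phase inversion between the two reflected rays.
So the condition for destructive reflection is 2 n t = m λ.
Minimum nonzero at m = 1: t = λ / (2 n) = 736 / (2 × 1.54) = 239 nm.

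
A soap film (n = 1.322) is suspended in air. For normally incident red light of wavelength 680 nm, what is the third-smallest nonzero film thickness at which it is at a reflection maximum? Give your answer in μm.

0.643 μm

At the upper boundary (n = 1.0 to n = 1.322) the reflected ray undergoes a half-wave phase shift.
At the lower boundary (n = 1.322 to n = 1.0) the reflected ray undergoes no phase shift.
Net: one phase inversion between the two reflected rays.
For maximum reflection here: 2 n t = (m + ½) λ.
The third-smallest nonzero thickness corresponds to m = 2: t = (m + ½) λ / (2 n) = 2.50 × 680 / (2 × 1.322) = 643 nm.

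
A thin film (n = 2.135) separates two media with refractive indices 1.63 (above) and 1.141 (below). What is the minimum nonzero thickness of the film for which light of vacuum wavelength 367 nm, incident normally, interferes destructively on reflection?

Top surface (1.63 → 2.135): reflection off a higher-index medium gives a half-wave phase shift.
At the lower boundary (n = 2.135 to n = 1.141) the reflected ray undergoes no phase shift.
The two reflections differ by half a wavelength.
So the condition for destructive reflection is 2 n t = m λ.
Minimum nonzero at m = 1: t = λ / (2 n) = 367 / (2 × 2.135) = 85.9 nm.

85.9 nm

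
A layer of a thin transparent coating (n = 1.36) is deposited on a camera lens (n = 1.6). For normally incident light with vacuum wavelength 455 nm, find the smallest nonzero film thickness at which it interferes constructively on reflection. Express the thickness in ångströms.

1673 Å

At the upper boundary (n = 1.0 to n = 1.36) the reflected ray undergoes a half-wave phase shift.
At the lower boundary (n = 1.36 to n = 1.6) the reflected ray undergoes a half-wave phase shift.
Zero or two π shifts → no net half-wave offset.
For maximum reflection here: 2 n t = m λ.
Minimum nonzero at m = 1: t = λ / (2 n) = 455 / (2 × 1.36) = 167 nm.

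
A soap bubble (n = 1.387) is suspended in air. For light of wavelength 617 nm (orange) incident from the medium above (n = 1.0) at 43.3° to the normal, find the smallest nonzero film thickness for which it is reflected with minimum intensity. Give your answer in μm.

Top surface (1.0 → 1.387): reflection off a higher-index medium gives a half-wave phase shift.
Ray reflecting at the bottom interface goes from n = 1.387 toward n = 1.0: no phase shift.
Exactly one π shift → a net half-wave offset.
With one net inversion, destructive interference in reflection requires 2 n t cos θ_r = m λ.
Snell's law: 1.0 sin 43.3° = 1.387 sin θ_r → sin θ_r = 0.494, cos θ_r = 0.869.
Minimum nonzero at m = 1: t = λ / (2 n cos θ_r) = 617 / (2 × 1.387 × 0.869) = 256 nm.

0.256 μm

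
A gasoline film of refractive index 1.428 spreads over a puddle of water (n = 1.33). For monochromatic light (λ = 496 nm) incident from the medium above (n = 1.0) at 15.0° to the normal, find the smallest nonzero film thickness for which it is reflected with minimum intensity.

177 nm

At the upper boundary (n = 1.0 to n = 1.428) the reflected ray undergoes a half-wave phase shift.
Bottom surface (1.428 → 1.33): reflection off a lower-index medium gives no phase shift.
The two reflections differ by half a wavelength.
So the condition for destructive reflection is 2 n t cos θ_r = m λ.
Snell's law: 1.0 sin 15.0° = 1.428 sin θ_r → sin θ_r = 0.181, cos θ_r = 0.983.
Minimum nonzero at m = 1: t = λ / (2 n cos θ_r) = 496 / (2 × 1.428 × 0.983) = 177 nm.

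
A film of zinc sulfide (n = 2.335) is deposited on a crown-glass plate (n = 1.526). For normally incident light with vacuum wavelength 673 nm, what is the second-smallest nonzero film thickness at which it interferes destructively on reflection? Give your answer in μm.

0.288 μm

Top surface (1.0 → 2.335): reflection off a higher-index medium gives a half-wave phase shift.
At the lower boundary (n = 2.335 to n = 1.526) the reflected ray undergoes no phase shift.
The two reflections differ by half a wavelength.
So the condition for destructive reflection is 2 n t = m λ.
The second-smallest nonzero thickness corresponds to m = 2: t = m λ / (2 n) = 2.00 × 673 / (2 × 2.335) = 288 nm.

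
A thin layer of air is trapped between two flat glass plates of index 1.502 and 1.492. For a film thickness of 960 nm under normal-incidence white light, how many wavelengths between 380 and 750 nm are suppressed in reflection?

3

Top surface (1.502 → 1.0): reflection off a lower-index medium gives no phase shift.
Ray reflecting at the bottom interface goes from n = 1.0 toward n = 1.492: a half-wave phase shift.
The two reflections differ by half a wavelength.
For weak reflection here: 2 n t = m λ.
λ = 2 n t / m = 1920 / m nm.
m=2: 960 nm (IR); m=3: 640 nm (visible); m=4: 480 nm (visible); m=5: 384 nm (visible); m=6: 320 nm (UV).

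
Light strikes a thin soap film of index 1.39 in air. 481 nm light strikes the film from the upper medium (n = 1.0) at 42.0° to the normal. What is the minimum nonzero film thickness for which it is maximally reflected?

98.7 nm

At the upper boundary (n = 1.0 to n = 1.39) the reflected ray undergoes a half-wave phase shift.
Ray reflecting at the bottom interface goes from n = 1.39 toward n = 1.0: no phase shift.
Net: one phase inversion between the two reflected rays.
So the condition for constructive reflection is 2 n t cos θ_r = (m + ½) λ.
Snell's law: 1.0 sin 42.0° = 1.39 sin θ_r → sin θ_r = 0.481, cos θ_r = 0.877.
Minimum at m = 0: t = λ / (4 n cos θ_r) = 481 / (4 × 1.39 × 0.877) = 98.7 nm.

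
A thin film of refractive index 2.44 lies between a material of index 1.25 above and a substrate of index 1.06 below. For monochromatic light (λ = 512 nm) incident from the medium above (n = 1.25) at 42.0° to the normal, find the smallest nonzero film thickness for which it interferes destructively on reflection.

Ray reflecting at the top interface goes from n = 1.25 toward n = 2.44: a half-wave phase shift.
Ray reflecting at the bottom interface goes from n = 2.44 toward n = 1.06: no phase shift.
Exactly one π shift → a net half-wave offset.
So the condition for destructive reflection is 2 n t cos θ_r = m λ.
Snell's law: 1.25 sin 42.0° = 2.44 sin θ_r → sin θ_r = 0.343, cos θ_r = 0.939.
Minimum nonzero at m = 1: t = λ / (2 n cos θ_r) = 512 / (2 × 2.44 × 0.939) = 112 nm.

112 nm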